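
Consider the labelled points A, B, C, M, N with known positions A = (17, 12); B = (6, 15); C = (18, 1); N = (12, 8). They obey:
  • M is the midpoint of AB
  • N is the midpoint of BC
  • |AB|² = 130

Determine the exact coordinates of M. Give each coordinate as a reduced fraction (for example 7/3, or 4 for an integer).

1. M_x = 23/2  [2·M = A+B = (17, 12)+(6, 15)]
2. M_y = 27/2  [2·M = A+B = (17, 12)+(6, 15)]
   so M = (23/2, 27/2)

M = (23/2, 27/2)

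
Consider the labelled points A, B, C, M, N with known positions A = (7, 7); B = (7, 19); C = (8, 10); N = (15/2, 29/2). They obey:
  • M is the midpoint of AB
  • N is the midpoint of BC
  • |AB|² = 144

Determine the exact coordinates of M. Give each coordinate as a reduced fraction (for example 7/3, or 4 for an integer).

1. M_x = 7  [2·M = A+B = (7, 7)+(7, 19)]
2. M_y = 13  [2·M = A+B = (7, 7)+(7, 19)]
   so M = (7, 13)

M = (7, 13)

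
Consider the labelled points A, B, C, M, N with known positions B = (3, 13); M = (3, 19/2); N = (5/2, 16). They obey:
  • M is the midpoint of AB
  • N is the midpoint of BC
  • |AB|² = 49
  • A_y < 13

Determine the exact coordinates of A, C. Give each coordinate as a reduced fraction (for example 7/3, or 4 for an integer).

1. A_x = 3  [A = 2·M−B = 2·(3, 19/2)−(3, 13)]
2. A_y = 6  [A = 2·M−B = 2·(3, 19/2)−(3, 13)]
   so A = (3, 6)
3. C_x = 2  [C = 2·N−B = 2·(5/2, 16)−(3, 13)]
4. C_y = 19  [C = 2·N−B = 2·(5/2, 16)−(3, 13)]
   so C = (2, 19)

A = (3, 6)
C = (2, 19)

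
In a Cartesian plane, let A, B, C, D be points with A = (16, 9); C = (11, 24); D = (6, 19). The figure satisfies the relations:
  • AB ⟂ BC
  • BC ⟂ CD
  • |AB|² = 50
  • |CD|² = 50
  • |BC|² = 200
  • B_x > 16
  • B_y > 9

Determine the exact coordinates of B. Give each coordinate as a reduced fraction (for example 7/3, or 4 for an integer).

B = (21, 14)

1. B_x = 21  [[BC ⟂ CD ⇒ 5x+5y-175=0] ∩ [|B−(16, 9)|²=50]]
2. B_y = 14  [[BC ⟂ CD ⇒ 5x+5y-175=0] ∩ [|B−(16, 9)|²=50]]
   so B = (21, 14)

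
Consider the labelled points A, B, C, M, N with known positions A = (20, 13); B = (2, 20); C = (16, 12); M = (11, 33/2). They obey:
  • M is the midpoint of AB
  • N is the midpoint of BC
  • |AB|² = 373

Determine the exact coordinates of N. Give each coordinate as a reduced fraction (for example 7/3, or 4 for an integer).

N = (9, 16)

1. N_x = 9  [2·N = B+C = (2, 20)+(16, 12)]
2. N_y = 16  [2·N = B+C = (2, 20)+(16, 12)]
   so N = (9, 16)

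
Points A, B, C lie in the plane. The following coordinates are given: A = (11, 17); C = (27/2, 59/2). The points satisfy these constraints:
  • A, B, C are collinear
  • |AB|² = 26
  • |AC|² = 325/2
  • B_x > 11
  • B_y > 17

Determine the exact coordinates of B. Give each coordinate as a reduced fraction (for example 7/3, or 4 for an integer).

1. B_x = 12  [[A, B, C are collinear ⇒ 25/2x-5/2y-95=0] ∩ [|B−(11, 17)|²=26]]
2. B_y = 22  [[A, B, C are collinear ⇒ 25/2x-5/2y-95=0] ∩ [|B−(11, 17)|²=26]]
   so B = (12, 22)

B = (12, 22)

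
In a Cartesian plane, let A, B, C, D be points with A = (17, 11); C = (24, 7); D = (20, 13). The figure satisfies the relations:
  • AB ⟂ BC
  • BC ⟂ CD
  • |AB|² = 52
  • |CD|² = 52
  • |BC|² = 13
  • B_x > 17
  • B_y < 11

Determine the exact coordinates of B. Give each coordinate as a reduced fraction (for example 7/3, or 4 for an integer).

B = (21, 5)

1. B_x = 21  [[BC ⟂ CD ⇒ 4x-6y-54=0] ∩ [|B−(17, 11)|²=52]]
2. B_y = 5  [[BC ⟂ CD ⇒ 4x-6y-54=0] ∩ [|B−(17, 11)|²=52]]
   so B = (21, 5)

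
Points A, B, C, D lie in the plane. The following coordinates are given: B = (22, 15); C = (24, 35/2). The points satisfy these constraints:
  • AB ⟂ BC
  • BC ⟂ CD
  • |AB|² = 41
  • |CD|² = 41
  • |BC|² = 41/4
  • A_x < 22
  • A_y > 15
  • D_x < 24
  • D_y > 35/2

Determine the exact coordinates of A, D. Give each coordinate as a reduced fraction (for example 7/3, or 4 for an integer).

A = (17, 19)
D = (19, 43/2)

1. A_x = 17  [[AB ⟂ BC ⇒ -2x-5/2y+163/2=0] ∩ [|A−(22, 15)|²=41]]
2. A_y = 19  [[AB ⟂ BC ⇒ -2x-5/2y+163/2=0] ∩ [|A−(22, 15)|²=41]]
   so A = (17, 19)
3. D_x = 19  [[BC ⟂ CD ⇒ 2x+5/2y-367/4=0] ∩ [|D−(24, 35/2)|²=41]]
4. D_y = 43/2  [[BC ⟂ CD ⇒ 2x+5/2y-367/4=0] ∩ [|D−(24, 35/2)|²=41]]
   so D = (19, 43/2)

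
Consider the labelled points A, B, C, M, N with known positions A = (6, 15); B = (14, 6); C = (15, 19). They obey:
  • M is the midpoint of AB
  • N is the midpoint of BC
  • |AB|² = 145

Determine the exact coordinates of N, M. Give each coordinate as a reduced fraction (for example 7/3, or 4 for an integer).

N = (29/2, 25/2)
M = (10, 21/2)

1. M_x = 10  [2·M = A+B = (6, 15)+(14, 6)]
2. M_y = 21/2  [2·M = A+B = (6, 15)+(14, 6)]
   so M = (10, 21/2)
3. N_x = 29/2  [2·N = B+C = (14, 6)+(15, 19)]
4. N_y = 25/2  [2·N = B+C = (14, 6)+(15, 19)]
   so N = (29/2, 25/2)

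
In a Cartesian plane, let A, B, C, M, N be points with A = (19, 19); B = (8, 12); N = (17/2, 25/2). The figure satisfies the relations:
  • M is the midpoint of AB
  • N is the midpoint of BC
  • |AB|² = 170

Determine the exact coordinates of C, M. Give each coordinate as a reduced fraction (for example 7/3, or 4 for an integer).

1. M_x = 27/2  [2·M = A+B = (19, 19)+(8, 12)]
2. M_y = 31/2  [2·M = A+B = (19, 19)+(8, 12)]
   so M = (27/2, 31/2)
3. C_x = 9  [C = 2·N−B = 2·(17/2, 25/2)−(8, 12)]
4. C_y = 13  [C = 2·N−B = 2·(17/2, 25/2)−(8, 12)]
   so C = (9, 13)

C = (9, 13)
M = (27/2, 31/2)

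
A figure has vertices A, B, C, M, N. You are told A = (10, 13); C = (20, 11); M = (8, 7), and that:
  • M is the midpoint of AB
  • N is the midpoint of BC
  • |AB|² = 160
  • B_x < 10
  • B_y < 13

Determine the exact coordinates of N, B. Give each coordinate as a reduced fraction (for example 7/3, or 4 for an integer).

N = (13, 6)
B = (6, 1)

1. B_x = 6  [B = 2·M−A = 2·(8, 7)−(10, 13)]
2. B_y = 1  [B = 2·M−A = 2·(8, 7)−(10, 13)]
   so B = (6, 1)
3. N_x = 13  [2·N = B+C = (6, 1)+(20, 11)]
4. N_y = 6  [2·N = B+C = (6, 1)+(20, 11)]
   so N = (13, 6)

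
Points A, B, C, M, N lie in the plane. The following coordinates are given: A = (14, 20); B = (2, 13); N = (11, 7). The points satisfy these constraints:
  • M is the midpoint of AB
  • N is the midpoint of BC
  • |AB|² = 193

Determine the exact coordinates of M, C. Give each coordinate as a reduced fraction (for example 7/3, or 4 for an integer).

1. M_x = 8  [2·M = A+B = (14, 20)+(2, 13)]
2. M_y = 33/2  [2·M = A+B = (14, 20)+(2, 13)]
   so M = (8, 33/2)
3. C_x = 20  [C = 2·N−B = 2·(11, 7)−(2, 13)]
4. C_y = 1  [C = 2·N−B = 2·(11, 7)−(2, 13)]
   so C = (20, 1)

M = (8, 33/2)
C = (20, 1)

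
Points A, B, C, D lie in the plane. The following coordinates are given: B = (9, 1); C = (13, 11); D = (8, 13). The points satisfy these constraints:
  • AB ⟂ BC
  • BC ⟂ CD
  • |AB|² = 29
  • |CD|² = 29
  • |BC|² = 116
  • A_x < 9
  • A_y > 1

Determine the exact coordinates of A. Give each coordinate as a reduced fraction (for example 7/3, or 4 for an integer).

A = (4, 3)

1. A_x = 4  [[AB ⟂ BC ⇒ -4x-10y+46=0] ∩ [|A−(9, 1)|²=29]]
2. A_y = 3  [[AB ⟂ BC ⇒ -4x-10y+46=0] ∩ [|A−(9, 1)|²=29]]
   so A = (4, 3)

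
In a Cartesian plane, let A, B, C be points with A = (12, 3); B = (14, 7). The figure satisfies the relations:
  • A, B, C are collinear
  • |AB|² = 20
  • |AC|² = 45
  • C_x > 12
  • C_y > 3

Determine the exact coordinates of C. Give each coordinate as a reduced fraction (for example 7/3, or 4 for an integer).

1. C_x = 15  [[A, B, C are collinear ⇒ -4x+2y+42=0] ∩ [|C−(12, 3)|²=45]]
2. C_y = 9  [[A, B, C are collinear ⇒ -4x+2y+42=0] ∩ [|C−(12, 3)|²=45]]
   so C = (15, 9)

C = (15, 9)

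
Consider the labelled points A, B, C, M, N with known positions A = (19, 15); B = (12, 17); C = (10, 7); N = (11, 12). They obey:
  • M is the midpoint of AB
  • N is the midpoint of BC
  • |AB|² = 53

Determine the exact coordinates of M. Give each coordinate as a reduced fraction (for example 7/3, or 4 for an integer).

1. M_x = 31/2  [2·M = A+B = (19, 15)+(12, 17)]
2. M_y = 16  [2·M = A+B = (19, 15)+(12, 17)]
   so M = (31/2, 16)

M = (31/2, 16)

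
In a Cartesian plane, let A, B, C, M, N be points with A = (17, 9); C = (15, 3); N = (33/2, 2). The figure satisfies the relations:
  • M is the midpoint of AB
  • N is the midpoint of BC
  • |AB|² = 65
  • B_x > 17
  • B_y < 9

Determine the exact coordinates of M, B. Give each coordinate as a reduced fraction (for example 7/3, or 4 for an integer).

1. B_x = 18  [B = 2·N−C = 2·(33/2, 2)−(15, 3)]
2. B_y = 1  [B = 2·N−C = 2·(33/2, 2)−(15, 3)]
   so B = (18, 1)
3. M_x = 35/2  [2·M = A+B = (17, 9)+(18, 1)]
4. M_y = 5  [2·M = A+B = (17, 9)+(18, 1)]
   so M = (35/2, 5)

M = (35/2, 5)
B = (18, 1)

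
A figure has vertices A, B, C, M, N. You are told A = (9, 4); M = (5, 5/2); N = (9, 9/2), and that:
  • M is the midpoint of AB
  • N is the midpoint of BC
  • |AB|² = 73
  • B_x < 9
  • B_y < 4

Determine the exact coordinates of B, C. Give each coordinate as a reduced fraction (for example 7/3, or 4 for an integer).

1. B_x = 1  [B = 2·M−A = 2·(5, 5/2)−(9, 4)]
2. B_y = 1  [B = 2·M−A = 2·(5, 5/2)−(9, 4)]
   so B = (1, 1)
3. C_x = 17  [C = 2·N−B = 2·(9, 9/2)−(1, 1)]
4. C_y = 8  [C = 2·N−B = 2·(9, 9/2)−(1, 1)]
   so C = (17, 8)

B = (1, 1)
C = (17, 8)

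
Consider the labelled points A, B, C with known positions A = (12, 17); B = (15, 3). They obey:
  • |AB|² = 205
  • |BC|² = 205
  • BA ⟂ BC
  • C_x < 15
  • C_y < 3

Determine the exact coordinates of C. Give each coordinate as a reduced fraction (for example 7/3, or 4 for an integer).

1. C_x = 1  [[BA ⟂ BC ⇒ -3x+14y+3=0] ∩ [|C−(15, 3)|²=205]]
2. C_y = 0  [[BA ⟂ BC ⇒ -3x+14y+3=0] ∩ [|C−(15, 3)|²=205]]
   so C = (1, 0)

C = (1, 0)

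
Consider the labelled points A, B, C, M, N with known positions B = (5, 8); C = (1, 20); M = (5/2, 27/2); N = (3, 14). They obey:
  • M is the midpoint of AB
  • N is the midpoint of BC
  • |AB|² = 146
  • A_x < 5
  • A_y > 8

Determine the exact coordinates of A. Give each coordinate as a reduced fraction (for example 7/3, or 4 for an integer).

1. A_x = 0  [A = 2·M−B = 2·(5/2, 27/2)−(5, 8)]
2. A_y = 19  [A = 2·M−B = 2·(5/2, 27/2)−(5, 8)]
   so A = (0, 19)

A = (0, 19)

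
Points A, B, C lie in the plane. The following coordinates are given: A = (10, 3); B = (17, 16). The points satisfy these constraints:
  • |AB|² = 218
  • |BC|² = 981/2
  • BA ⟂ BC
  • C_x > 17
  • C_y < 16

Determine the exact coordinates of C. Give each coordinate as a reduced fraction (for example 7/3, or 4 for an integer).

1. C_x = 73/2  [[BA ⟂ BC ⇒ -7x-13y+327=0] ∩ [|C−(17, 16)|²=981/2]]
2. C_y = 11/2  [[BA ⟂ BC ⇒ -7x-13y+327=0] ∩ [|C−(17, 16)|²=981/2]]
   so C = (73/2, 11/2)

C = (73/2, 11/2)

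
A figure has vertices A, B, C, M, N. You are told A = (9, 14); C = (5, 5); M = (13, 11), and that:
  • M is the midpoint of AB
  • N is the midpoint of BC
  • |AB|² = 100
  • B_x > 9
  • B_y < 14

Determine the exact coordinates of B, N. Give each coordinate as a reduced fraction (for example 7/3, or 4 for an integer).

B = (17, 8)
N = (11, 13/2)

1. B_x = 17  [B = 2·M−A = 2·(13, 11)−(9, 14)]
2. B_y = 8  [B = 2·M−A = 2·(13, 11)−(9, 14)]
   so B = (17, 8)
3. N_x = 11  [2·N = B+C = (17, 8)+(5, 5)]
4. N_y = 13/2  [2·N = B+C = (17, 8)+(5, 5)]
   so N = (11, 13/2)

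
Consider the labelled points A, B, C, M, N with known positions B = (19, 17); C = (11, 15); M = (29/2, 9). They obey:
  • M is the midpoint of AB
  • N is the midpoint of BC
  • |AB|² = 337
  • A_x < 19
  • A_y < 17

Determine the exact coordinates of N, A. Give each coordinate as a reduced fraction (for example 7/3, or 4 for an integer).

N = (15, 16)
A = (10, 1)

1. A_x = 10  [A = 2·M−B = 2·(29/2, 9)−(19, 17)]
2. A_y = 1  [A = 2·M−B = 2·(29/2, 9)−(19, 17)]
   so A = (10, 1)
3. N_x = 15  [2·N = B+C = (19, 17)+(11, 15)]
4. N_y = 16  [2·N = B+C = (19, 17)+(11, 15)]
   so N = (15, 16)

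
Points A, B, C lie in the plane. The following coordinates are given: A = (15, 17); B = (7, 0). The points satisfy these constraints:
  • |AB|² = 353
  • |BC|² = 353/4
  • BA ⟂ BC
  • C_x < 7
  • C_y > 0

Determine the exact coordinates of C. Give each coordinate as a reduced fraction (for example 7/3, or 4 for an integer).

1. C_x = -3/2  [[BA ⟂ BC ⇒ 8x+17y-56=0] ∩ [|C−(7, 0)|²=353/4]]
2. C_y = 4  [[BA ⟂ BC ⇒ 8x+17y-56=0] ∩ [|C−(7, 0)|²=353/4]]
   so C = (-3/2, 4)

C = (-3/2, 4)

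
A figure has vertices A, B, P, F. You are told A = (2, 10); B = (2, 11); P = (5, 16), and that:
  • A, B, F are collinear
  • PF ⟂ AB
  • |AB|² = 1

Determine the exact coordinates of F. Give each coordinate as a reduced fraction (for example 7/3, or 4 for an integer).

F = (2, 16)

1. F_x = 2  [[A, B, F are collinear ⇒ -1x+2=0] ∩ [PF ⟂ AB ⇒ 1y-16=0]]
2. F_y = 16  [[A, B, F are collinear ⇒ -1x+2=0] ∩ [PF ⟂ AB ⇒ 1y-16=0]]
   so F = (2, 16)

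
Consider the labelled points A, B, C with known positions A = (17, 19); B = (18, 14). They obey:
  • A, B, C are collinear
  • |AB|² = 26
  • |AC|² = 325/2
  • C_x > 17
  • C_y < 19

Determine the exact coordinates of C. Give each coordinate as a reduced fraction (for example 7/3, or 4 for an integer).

C = (39/2, 13/2)

1. C_x = 39/2  [[A, B, C are collinear ⇒ 5x+1y-104=0] ∩ [|C−(17, 19)|²=325/2]]
2. C_y = 13/2  [[A, B, C are collinear ⇒ 5x+1y-104=0] ∩ [|C−(17, 19)|²=325/2]]
   so C = (39/2, 13/2)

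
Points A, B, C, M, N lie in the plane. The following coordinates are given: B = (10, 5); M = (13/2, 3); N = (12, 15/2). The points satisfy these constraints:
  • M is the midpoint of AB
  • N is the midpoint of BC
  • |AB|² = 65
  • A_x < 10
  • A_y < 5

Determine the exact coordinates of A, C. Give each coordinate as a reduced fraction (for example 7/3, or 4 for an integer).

A = (3, 1)
C = (14, 10)

1. A_x = 3  [A = 2·M−B = 2·(13/2, 3)−(10, 5)]
2. A_y = 1  [A = 2·M−B = 2·(13/2, 3)−(10, 5)]
   so A = (3, 1)
3. C_x = 14  [C = 2·N−B = 2·(12, 15/2)−(10, 5)]
4. C_y = 10  [C = 2·N−B = 2·(12, 15/2)−(10, 5)]
   so C = (14, 10)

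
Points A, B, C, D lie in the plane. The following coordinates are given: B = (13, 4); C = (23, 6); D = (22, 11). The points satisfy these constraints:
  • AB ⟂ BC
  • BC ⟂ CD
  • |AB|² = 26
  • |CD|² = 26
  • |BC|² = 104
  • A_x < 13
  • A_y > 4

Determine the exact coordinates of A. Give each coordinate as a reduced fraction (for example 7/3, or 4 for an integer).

1. A_x = 12  [[AB ⟂ BC ⇒ -10x-2y+138=0] ∩ [|A−(13, 4)|²=26]]
2. A_y = 9  [[AB ⟂ BC ⇒ -10x-2y+138=0] ∩ [|A−(13, 4)|²=26]]
   so A = (12, 9)

A = (12, 9)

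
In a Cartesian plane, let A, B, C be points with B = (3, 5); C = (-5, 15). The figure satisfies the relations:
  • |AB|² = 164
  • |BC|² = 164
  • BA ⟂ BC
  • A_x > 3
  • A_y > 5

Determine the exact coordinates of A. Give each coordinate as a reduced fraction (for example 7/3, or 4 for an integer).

1. A_x = 13  [[BA ⟂ BC ⇒ -8x+10y-26=0] ∩ [|A−(3, 5)|²=164]]
2. A_y = 13  [[BA ⟂ BC ⇒ -8x+10y-26=0] ∩ [|A−(3, 5)|²=164]]
   so A = (13, 13)

A = (13, 13)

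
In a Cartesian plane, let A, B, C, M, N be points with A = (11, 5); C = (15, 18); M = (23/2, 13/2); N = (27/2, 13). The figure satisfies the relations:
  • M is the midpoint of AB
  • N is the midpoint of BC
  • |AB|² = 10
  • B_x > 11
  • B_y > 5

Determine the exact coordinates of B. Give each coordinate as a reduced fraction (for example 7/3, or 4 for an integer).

1. B_x = 12  [B = 2·M−A = 2·(23/2, 13/2)−(11, 5)]
2. B_y = 8  [B = 2·M−A = 2·(23/2, 13/2)−(11, 5)]
   so B = (12, 8)

B = (12, 8)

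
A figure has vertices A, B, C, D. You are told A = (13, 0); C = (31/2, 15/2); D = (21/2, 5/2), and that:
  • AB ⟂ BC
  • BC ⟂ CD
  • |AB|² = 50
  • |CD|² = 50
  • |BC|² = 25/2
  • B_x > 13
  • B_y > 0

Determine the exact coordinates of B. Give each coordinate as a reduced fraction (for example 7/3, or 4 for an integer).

B = (18, 5)

1. B_x = 18  [[BC ⟂ CD ⇒ 5x+5y-115=0] ∩ [|B−(13, 0)|²=50]]
2. B_y = 5  [[BC ⟂ CD ⇒ 5x+5y-115=0] ∩ [|B−(13, 0)|²=50]]
   so B = (18, 5)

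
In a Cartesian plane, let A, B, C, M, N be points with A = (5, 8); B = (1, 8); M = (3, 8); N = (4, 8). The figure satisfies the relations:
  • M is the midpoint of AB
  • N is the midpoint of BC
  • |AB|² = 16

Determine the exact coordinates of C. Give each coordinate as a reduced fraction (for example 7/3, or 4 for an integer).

C = (7, 8)

1. C_x = 7  [C = 2·N−B = 2·(4, 8)−(1, 8)]
2. C_y = 8  [C = 2·N−B = 2·(4, 8)−(1, 8)]
   so C = (7, 8)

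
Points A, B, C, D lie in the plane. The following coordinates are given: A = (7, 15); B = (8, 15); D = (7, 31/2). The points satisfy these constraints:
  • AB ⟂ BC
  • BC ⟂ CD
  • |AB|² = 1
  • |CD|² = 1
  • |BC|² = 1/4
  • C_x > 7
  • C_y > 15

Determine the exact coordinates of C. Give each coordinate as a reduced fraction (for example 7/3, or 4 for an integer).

C = (8, 31/2)

1. C_x = 8  [[AB ⟂ BC ⇒ 1x-8=0] ∩ [|C−(7, 31/2)|²=1]]
2. C_y = 31/2  [[AB ⟂ BC ⇒ 1x-8=0] ∩ [|C−(7, 31/2)|²=1]]
   so C = (8, 31/2)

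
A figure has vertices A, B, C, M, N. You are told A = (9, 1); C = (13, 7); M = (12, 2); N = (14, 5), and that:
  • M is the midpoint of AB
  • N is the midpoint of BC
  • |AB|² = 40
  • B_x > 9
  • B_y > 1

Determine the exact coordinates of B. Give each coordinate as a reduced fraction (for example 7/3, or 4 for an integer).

B = (15, 3)

1. B_x = 15  [B = 2·M−A = 2·(12, 2)−(9, 1)]
2. B_y = 3  [B = 2·M−A = 2·(12, 2)−(9, 1)]
   so B = (15, 3)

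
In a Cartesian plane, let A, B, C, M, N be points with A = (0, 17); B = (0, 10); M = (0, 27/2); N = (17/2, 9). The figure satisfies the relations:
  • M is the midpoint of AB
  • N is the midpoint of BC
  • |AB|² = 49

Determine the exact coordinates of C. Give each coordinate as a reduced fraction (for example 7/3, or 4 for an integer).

1. C_x = 17  [C = 2·N−B = 2·(17/2, 9)−(0, 10)]
2. C_y = 8  [C = 2·N−B = 2·(17/2, 9)−(0, 10)]
   so C = (17, 8)

C = (17, 8)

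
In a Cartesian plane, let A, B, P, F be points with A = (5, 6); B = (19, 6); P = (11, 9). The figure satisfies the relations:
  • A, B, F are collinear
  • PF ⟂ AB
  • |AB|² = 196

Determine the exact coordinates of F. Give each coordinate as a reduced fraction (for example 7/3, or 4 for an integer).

1. F_x = 11  [[A, B, F are collinear ⇒ 14y-84=0] ∩ [PF ⟂ AB ⇒ 14x-154=0]]
2. F_y = 6  [[A, B, F are collinear ⇒ 14y-84=0] ∩ [PF ⟂ AB ⇒ 14x-154=0]]
   so F = (11, 6)

F = (11, 6)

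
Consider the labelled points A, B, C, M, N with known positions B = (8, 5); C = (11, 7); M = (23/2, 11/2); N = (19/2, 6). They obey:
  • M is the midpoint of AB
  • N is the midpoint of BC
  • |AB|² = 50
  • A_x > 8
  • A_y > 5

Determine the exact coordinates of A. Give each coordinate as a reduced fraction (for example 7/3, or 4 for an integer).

A = (15, 6)

1. A_x = 15  [A = 2·M−B = 2·(23/2, 11/2)−(8, 5)]
2. A_y = 6  [A = 2·M−B = 2·(23/2, 11/2)−(8, 5)]
   so A = (15, 6)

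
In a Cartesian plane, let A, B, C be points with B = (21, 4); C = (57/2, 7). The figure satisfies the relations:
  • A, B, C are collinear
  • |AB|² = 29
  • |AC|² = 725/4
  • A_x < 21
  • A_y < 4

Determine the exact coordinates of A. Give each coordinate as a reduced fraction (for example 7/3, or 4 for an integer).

A = (16, 2)

1. A_x = 16  [[A, B, C are collinear ⇒ -3x+15/2y+33=0] ∩ [|A−(21, 4)|²=29]]
2. A_y = 2  [[A, B, C are collinear ⇒ -3x+15/2y+33=0] ∩ [|A−(21, 4)|²=29]]
   so A = (16, 2)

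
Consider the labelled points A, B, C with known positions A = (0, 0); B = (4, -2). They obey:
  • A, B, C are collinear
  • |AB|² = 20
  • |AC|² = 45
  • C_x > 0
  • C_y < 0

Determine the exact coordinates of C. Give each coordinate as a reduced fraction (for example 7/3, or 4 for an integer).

C = (6, -3)

1. C_x = 6  [[A, B, C are collinear ⇒ 2x+4y=0] ∩ [|C−(0, 0)|²=45]]
2. C_y = -3  [[A, B, C are collinear ⇒ 2x+4y=0] ∩ [|C−(0, 0)|²=45]]
   so C = (6, -3)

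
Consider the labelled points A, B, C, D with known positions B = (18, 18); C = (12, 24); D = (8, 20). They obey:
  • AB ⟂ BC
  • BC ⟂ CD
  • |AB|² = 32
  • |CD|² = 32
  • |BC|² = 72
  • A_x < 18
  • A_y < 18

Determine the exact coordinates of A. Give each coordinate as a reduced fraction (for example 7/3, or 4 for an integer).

A = (14, 14)

1. A_x = 14  [[AB ⟂ BC ⇒ 6x-6y=0] ∩ [|A−(18, 18)|²=32]]
2. A_y = 14  [[AB ⟂ BC ⇒ 6x-6y=0] ∩ [|A−(18, 18)|²=32]]
   so A = (14, 14)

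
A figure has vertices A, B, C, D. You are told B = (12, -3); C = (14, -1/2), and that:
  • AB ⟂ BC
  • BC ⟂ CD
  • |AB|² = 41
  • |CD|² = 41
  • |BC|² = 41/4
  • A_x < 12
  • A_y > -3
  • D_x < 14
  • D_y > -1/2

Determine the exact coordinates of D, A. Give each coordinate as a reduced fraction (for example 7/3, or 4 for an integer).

D = (9, 7/2)
A = (7, 1)

1. D_x = 9  [[BC ⟂ CD ⇒ 2x+5/2y-107/4=0] ∩ [|D−(14, -1/2)|²=41]]
2. D_y = 7/2  [[BC ⟂ CD ⇒ 2x+5/2y-107/4=0] ∩ [|D−(14, -1/2)|²=41]]
   so D = (9, 7/2)
3. A_x = 7  [[AB ⟂ BC ⇒ -2x-5/2y+33/2=0] ∩ [|A−(12, -3)|²=41]]
4. A_y = 1  [[AB ⟂ BC ⇒ -2x-5/2y+33/2=0] ∩ [|A−(12, -3)|²=41]]
   so A = (7, 1)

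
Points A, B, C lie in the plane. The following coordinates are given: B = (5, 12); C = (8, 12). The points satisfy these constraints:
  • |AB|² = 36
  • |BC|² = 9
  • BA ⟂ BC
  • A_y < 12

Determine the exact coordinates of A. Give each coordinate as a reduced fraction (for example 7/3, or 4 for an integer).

1. A_x = 5  [[BA ⟂ BC ⇒ 3x-15=0] ∩ [|A−(5, 12)|²=36]]
2. A_y = 6  [[BA ⟂ BC ⇒ 3x-15=0] ∩ [|A−(5, 12)|²=36]]
   so A = (5, 6)

A = (5, 6)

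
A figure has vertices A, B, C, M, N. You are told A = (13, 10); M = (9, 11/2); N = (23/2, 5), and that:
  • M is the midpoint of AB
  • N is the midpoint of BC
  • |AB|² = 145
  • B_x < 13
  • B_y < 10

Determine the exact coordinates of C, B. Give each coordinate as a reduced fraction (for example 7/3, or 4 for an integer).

C = (18, 9)
B = (5, 1)

1. B_x = 5  [B = 2·M−A = 2·(9, 11/2)−(13, 10)]
2. B_y = 1  [B = 2·M−A = 2·(9, 11/2)−(13, 10)]
   so B = (5, 1)
3. C_x = 18  [C = 2·N−B = 2·(23/2, 5)−(5, 1)]
4. C_y = 9  [C = 2·N−B = 2·(23/2, 5)−(5, 1)]
   so C = (18, 9)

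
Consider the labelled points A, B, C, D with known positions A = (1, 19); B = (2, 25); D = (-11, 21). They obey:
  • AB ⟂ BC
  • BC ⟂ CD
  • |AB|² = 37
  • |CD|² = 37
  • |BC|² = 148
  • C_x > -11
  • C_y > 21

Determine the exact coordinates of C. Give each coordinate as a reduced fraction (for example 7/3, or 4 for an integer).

C = (-10, 27)

1. C_x = -10  [[AB ⟂ BC ⇒ 1x+6y-152=0] ∩ [|C−(-11, 21)|²=37]]
2. C_y = 27  [[AB ⟂ BC ⇒ 1x+6y-152=0] ∩ [|C−(-11, 21)|²=37]]
   so C = (-10, 27)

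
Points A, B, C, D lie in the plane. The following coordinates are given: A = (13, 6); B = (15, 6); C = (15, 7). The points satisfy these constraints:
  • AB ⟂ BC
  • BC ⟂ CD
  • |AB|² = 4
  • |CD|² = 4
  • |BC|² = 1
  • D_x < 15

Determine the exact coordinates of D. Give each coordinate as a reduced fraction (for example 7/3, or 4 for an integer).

D = (13, 7)

1. D_x = 13  [[BC ⟂ CD ⇒ 1y-7=0] ∩ [|D−(15, 7)|²=4]]
2. D_y = 7  [[BC ⟂ CD ⇒ 1y-7=0] ∩ [|D−(15, 7)|²=4]]
   so D = (13, 7)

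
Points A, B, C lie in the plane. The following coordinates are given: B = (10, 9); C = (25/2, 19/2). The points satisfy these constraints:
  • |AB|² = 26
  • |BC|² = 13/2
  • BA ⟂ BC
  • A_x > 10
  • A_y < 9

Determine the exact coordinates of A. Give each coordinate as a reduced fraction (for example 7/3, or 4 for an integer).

1. A_x = 11  [[BA ⟂ BC ⇒ 5/2x+1/2y-59/2=0] ∩ [|A−(10, 9)|²=26]]
2. A_y = 4  [[BA ⟂ BC ⇒ 5/2x+1/2y-59/2=0] ∩ [|A−(10, 9)|²=26]]
   so A = (11, 4)

A = (11, 4)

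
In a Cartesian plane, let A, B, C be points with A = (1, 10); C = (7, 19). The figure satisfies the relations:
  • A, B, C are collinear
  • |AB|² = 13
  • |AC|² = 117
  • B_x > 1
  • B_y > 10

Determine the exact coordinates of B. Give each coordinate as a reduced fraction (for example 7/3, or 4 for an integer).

1. B_x = 3  [[A, B, C are collinear ⇒ 9x-6y+51=0] ∩ [|B−(1, 10)|²=13]]
2. B_y = 13  [[A, B, C are collinear ⇒ 9x-6y+51=0] ∩ [|B−(1, 10)|²=13]]
   so B = (3, 13)

B = (3, 13)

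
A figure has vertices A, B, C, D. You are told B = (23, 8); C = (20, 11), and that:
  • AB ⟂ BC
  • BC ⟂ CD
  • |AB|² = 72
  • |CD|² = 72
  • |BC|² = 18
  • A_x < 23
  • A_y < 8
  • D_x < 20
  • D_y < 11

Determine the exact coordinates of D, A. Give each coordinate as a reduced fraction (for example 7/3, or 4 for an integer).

1. D_x = 14  [[BC ⟂ CD ⇒ -3x+3y+27=0] ∩ [|D−(20, 11)|²=72]]
2. D_y = 5  [[BC ⟂ CD ⇒ -3x+3y+27=0] ∩ [|D−(20, 11)|²=72]]
   so D = (14, 5)
3. A_x = 17  [[AB ⟂ BC ⇒ 3x-3y-45=0] ∩ [|A−(23, 8)|²=72]]
4. A_y = 2  [[AB ⟂ BC ⇒ 3x-3y-45=0] ∩ [|A−(23, 8)|²=72]]
   so A = (17, 2)

D = (14, 5)
A = (17, 2)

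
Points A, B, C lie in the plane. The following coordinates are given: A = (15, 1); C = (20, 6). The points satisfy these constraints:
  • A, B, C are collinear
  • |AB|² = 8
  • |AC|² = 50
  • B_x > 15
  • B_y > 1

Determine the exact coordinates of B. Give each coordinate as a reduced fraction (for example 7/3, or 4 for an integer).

1. B_x = 17  [[A, B, C are collinear ⇒ 5x-5y-70=0] ∩ [|B−(15, 1)|²=8]]
2. B_y = 3  [[A, B, C are collinear ⇒ 5x-5y-70=0] ∩ [|B−(15, 1)|²=8]]
   so B = (17, 3)

B = (17, 3)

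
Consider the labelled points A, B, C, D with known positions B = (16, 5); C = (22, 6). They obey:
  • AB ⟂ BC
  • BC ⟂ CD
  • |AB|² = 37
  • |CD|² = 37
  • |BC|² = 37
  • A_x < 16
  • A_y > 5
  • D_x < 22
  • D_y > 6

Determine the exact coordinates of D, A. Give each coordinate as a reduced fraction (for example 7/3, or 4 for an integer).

1. D_x = 21  [[BC ⟂ CD ⇒ 6x+1y-138=0] ∩ [|D−(22, 6)|²=37]]
2. D_y = 12  [[BC ⟂ CD ⇒ 6x+1y-138=0] ∩ [|D−(22, 6)|²=37]]
   so D = (21, 12)
3. A_x = 15  [[AB ⟂ BC ⇒ -6x-1y+101=0] ∩ [|A−(16, 5)|²=37]]
4. A_y = 11  [[AB ⟂ BC ⇒ -6x-1y+101=0] ∩ [|A−(16, 5)|²=37]]
   so A = (15, 11)

D = (21, 12)
A = (15, 11)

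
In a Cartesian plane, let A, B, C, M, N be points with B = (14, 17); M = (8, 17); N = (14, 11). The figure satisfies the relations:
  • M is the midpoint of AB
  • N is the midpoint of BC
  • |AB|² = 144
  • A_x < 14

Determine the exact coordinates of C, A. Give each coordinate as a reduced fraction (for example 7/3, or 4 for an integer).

C = (14, 5)
A = (2, 17)

1. A_x = 2  [A = 2·M−B = 2·(8, 17)−(14, 17)]
2. A_y = 17  [A = 2·M−B = 2·(8, 17)−(14, 17)]
   so A = (2, 17)
3. C_x = 14  [C = 2·N−B = 2·(14, 11)−(14, 17)]
4. C_y = 5  [C = 2·N−B = 2·(14, 11)−(14, 17)]
   so C = (14, 5)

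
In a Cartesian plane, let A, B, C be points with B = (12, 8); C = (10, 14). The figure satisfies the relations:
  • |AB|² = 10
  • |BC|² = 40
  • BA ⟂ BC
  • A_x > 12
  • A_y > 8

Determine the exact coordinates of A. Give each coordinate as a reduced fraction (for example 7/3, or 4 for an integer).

1. A_x = 15  [[BA ⟂ BC ⇒ -2x+6y-24=0] ∩ [|A−(12, 8)|²=10]]
2. A_y = 9  [[BA ⟂ BC ⇒ -2x+6y-24=0] ∩ [|A−(12, 8)|²=10]]
   so A = (15, 9)

A = (15, 9)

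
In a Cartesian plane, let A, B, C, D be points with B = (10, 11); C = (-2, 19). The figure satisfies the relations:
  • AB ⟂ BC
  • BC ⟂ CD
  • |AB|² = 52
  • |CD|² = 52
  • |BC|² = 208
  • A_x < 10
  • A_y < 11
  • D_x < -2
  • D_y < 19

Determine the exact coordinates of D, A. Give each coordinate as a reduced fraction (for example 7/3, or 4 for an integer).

1. D_x = -6  [[BC ⟂ CD ⇒ -12x+8y-176=0] ∩ [|D−(-2, 19)|²=52]]
2. D_y = 13  [[BC ⟂ CD ⇒ -12x+8y-176=0] ∩ [|D−(-2, 19)|²=52]]
   so D = (-6, 13)
3. A_x = 6  [[AB ⟂ BC ⇒ 12x-8y-32=0] ∩ [|A−(10, 11)|²=52]]
4. A_y = 5  [[AB ⟂ BC ⇒ 12x-8y-32=0] ∩ [|A−(10, 11)|²=52]]
   so A = (6, 5)

D = (-6, 13)
A = (6, 5)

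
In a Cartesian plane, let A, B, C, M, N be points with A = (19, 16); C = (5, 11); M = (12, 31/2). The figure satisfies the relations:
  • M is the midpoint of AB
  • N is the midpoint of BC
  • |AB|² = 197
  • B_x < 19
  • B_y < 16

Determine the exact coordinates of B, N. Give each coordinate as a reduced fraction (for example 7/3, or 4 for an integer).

B = (5, 15)
N = (5, 13)

1. B_x = 5  [B = 2·M−A = 2·(12, 31/2)−(19, 16)]
2. B_y = 15  [B = 2·M−A = 2·(12, 31/2)−(19, 16)]
   so B = (5, 15)
3. N_x = 5  [2·N = B+C = (5, 15)+(5, 11)]
4. N_y = 13  [2·N = B+C = (5, 15)+(5, 11)]
   so N = (5, 13)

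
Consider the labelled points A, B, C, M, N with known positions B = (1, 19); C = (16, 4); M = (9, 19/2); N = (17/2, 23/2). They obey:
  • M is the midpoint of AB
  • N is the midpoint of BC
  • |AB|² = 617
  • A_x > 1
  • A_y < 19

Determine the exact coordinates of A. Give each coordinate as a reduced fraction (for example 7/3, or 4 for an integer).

A = (17, 0)

1. A_x = 17  [A = 2·M−B = 2·(9, 19/2)−(1, 19)]
2. A_y = 0  [A = 2·M−B = 2·(9, 19/2)−(1, 19)]
   so A = (17, 0)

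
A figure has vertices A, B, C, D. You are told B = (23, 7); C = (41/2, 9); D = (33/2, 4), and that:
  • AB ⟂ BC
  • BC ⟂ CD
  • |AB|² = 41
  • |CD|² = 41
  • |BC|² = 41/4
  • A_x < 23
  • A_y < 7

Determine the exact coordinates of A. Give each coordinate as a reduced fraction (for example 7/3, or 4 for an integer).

1. A_x = 19  [[AB ⟂ BC ⇒ 5/2x-2y-87/2=0] ∩ [|A−(23, 7)|²=41]]
2. A_y = 2  [[AB ⟂ BC ⇒ 5/2x-2y-87/2=0] ∩ [|A−(23, 7)|²=41]]
   so A = (19, 2)

A = (19, 2)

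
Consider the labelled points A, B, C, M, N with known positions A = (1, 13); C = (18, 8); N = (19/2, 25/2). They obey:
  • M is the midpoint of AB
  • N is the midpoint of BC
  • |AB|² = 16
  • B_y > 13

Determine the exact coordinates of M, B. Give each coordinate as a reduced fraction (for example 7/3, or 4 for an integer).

M = (1, 15)
B = (1, 17)

1. B_x = 1  [B = 2·N−C = 2·(19/2, 25/2)−(18, 8)]
2. B_y = 17  [B = 2·N−C = 2·(19/2, 25/2)−(18, 8)]
   so B = (1, 17)
3. M_x = 1  [2·M = A+B = (1, 13)+(1, 17)]
4. M_y = 15  [2·M = A+B = (1, 13)+(1, 17)]
   so M = (1, 15)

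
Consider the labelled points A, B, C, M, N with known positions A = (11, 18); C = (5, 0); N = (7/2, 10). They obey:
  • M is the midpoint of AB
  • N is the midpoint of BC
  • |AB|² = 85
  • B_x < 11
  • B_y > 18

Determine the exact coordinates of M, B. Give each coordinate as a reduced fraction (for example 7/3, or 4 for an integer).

M = (13/2, 19)
B = (2, 20)

1. B_x = 2  [B = 2·N−C = 2·(7/2, 10)−(5, 0)]
2. B_y = 20  [B = 2·N−C = 2·(7/2, 10)−(5, 0)]
   so B = (2, 20)
3. M_x = 13/2  [2·M = A+B = (11, 18)+(2, 20)]
4. M_y = 19  [2·M = A+B = (11, 18)+(2, 20)]
   so M = (13/2, 19)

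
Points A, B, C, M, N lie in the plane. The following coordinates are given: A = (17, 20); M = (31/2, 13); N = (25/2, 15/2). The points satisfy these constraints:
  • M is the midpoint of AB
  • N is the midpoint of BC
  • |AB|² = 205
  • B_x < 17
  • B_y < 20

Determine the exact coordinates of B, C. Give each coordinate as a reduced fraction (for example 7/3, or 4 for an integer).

1. B_x = 14  [B = 2·M−A = 2·(31/2, 13)−(17, 20)]
2. B_y = 6  [B = 2·M−A = 2·(31/2, 13)−(17, 20)]
   so B = (14, 6)
3. C_x = 11  [C = 2·N−B = 2·(25/2, 15/2)−(14, 6)]
4. C_y = 9  [C = 2·N−B = 2·(25/2, 15/2)−(14, 6)]
   so C = (11, 9)

B = (14, 6)
C = (11, 9)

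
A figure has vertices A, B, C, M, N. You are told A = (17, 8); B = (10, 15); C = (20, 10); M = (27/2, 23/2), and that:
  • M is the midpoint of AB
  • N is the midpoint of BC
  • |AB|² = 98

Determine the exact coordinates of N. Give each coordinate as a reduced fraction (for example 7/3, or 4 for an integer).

N = (15, 25/2)

1. N_x = 15  [2·N = B+C = (10, 15)+(20, 10)]
2. N_y = 25/2  [2·N = B+C = (10, 15)+(20, 10)]
   so N = (15, 25/2)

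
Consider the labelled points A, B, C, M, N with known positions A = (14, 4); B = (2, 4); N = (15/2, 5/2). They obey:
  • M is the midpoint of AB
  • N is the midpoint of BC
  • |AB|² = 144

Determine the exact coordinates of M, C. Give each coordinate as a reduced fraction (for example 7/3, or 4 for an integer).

1. M_x = 8  [2·M = A+B = (14, 4)+(2, 4)]
2. M_y = 4  [2·M = A+B = (14, 4)+(2, 4)]
   so M = (8, 4)
3. C_x = 13  [C = 2·N−B = 2·(15/2, 5/2)−(2, 4)]
4. C_y = 1  [C = 2·N−B = 2·(15/2, 5/2)−(2, 4)]
   so C = (13, 1)

M = (8, 4)
C = (13, 1)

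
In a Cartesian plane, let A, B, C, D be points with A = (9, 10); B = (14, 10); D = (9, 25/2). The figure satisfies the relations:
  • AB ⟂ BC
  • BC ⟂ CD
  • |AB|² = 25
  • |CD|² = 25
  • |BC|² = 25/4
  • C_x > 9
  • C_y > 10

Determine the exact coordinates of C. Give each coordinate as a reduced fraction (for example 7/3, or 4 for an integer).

C = (14, 25/2)

1. C_x = 14  [[AB ⟂ BC ⇒ 5x-70=0] ∩ [|C−(9, 25/2)|²=25]]
2. C_y = 25/2  [[AB ⟂ BC ⇒ 5x-70=0] ∩ [|C−(9, 25/2)|²=25]]
   so C = (14, 25/2)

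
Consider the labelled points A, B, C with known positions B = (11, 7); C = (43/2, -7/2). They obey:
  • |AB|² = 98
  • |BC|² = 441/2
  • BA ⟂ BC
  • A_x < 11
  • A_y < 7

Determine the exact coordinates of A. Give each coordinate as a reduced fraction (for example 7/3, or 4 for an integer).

A = (4, 0)

1. A_x = 4  [[BA ⟂ BC ⇒ 21/2x-21/2y-42=0] ∩ [|A−(11, 7)|²=98]]
2. A_y = 0  [[BA ⟂ BC ⇒ 21/2x-21/2y-42=0] ∩ [|A−(11, 7)|²=98]]
   so A = (4, 0)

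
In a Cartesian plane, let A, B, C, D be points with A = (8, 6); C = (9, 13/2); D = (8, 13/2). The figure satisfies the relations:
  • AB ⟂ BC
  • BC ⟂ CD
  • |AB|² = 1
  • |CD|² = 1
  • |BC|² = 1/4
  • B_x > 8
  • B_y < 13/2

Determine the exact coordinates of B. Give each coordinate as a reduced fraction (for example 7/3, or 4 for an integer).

B = (9, 6)

1. B_x = 9  [[BC ⟂ CD ⇒ 1x-9=0] ∩ [|B−(8, 6)|²=1]]
2. B_y = 6  [[BC ⟂ CD ⇒ 1x-9=0] ∩ [|B−(8, 6)|²=1]]
   so B = (9, 6)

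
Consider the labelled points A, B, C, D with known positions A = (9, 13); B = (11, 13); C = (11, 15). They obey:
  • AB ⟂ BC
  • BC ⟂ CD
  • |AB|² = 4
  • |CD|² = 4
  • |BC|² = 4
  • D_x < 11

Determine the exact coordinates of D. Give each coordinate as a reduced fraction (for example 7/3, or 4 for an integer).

1. D_x = 9  [[BC ⟂ CD ⇒ 2y-30=0] ∩ [|D−(11, 15)|²=4]]
2. D_y = 15  [[BC ⟂ CD ⇒ 2y-30=0] ∩ [|D−(11, 15)|²=4]]
   so D = (9, 15)

D = (9, 15)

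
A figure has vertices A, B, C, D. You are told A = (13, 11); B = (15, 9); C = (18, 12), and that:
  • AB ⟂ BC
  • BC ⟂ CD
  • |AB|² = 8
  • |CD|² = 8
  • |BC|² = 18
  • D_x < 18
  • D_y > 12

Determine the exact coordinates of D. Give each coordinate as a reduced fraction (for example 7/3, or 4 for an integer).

D = (16, 14)

1. D_x = 16  [[BC ⟂ CD ⇒ 3x+3y-90=0] ∩ [|D−(18, 12)|²=8]]
2. D_y = 14  [[BC ⟂ CD ⇒ 3x+3y-90=0] ∩ [|D−(18, 12)|²=8]]
   so D = (16, 14)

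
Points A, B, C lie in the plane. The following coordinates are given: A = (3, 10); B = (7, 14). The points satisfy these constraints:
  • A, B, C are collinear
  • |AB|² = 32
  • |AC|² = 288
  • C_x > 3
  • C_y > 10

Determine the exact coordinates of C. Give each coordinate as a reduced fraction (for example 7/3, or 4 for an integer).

C = (15, 22)

1. C_x = 15  [[A, B, C are collinear ⇒ -4x+4y-28=0] ∩ [|C−(3, 10)|²=288]]
2. C_y = 22  [[A, B, C are collinear ⇒ -4x+4y-28=0] ∩ [|C−(3, 10)|²=288]]
   so C = (15, 22)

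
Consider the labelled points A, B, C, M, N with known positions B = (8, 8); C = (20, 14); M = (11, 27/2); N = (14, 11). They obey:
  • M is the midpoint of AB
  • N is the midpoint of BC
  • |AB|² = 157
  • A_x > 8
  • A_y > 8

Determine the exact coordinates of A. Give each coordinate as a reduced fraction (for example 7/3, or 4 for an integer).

A = (14, 19)

1. A_x = 14  [A = 2·M−B = 2·(11, 27/2)−(8, 8)]
2. A_y = 19  [A = 2·M−B = 2·(11, 27/2)−(8, 8)]
   so A = (14, 19)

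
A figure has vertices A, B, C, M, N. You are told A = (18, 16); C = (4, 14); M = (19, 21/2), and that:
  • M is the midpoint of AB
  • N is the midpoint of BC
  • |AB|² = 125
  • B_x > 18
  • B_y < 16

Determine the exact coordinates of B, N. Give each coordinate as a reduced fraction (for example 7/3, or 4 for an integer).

B = (20, 5)
N = (12, 19/2)

1. B_x = 20  [B = 2·M−A = 2·(19, 21/2)−(18, 16)]
2. B_y = 5  [B = 2·M−A = 2·(19, 21/2)−(18, 16)]
   so B = (20, 5)
3. N_x = 12  [2·N = B+C = (20, 5)+(4, 14)]
4. N_y = 19/2  [2·N = B+C = (20, 5)+(4, 14)]
   so N = (12, 19/2)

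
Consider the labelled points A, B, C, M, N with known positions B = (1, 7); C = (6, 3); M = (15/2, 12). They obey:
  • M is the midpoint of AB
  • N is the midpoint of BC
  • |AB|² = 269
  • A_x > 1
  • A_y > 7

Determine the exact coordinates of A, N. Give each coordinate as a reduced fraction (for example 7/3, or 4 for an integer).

1. A_x = 14  [A = 2·M−B = 2·(15/2, 12)−(1, 7)]
2. A_y = 17  [A = 2·M−B = 2·(15/2, 12)−(1, 7)]
   so A = (14, 17)
3. N_x = 7/2  [2·N = B+C = (1, 7)+(6, 3)]
4. N_y = 5  [2·N = B+C = (1, 7)+(6, 3)]
   so N = (7/2, 5)

A = (14, 17)
N = (7/2, 5)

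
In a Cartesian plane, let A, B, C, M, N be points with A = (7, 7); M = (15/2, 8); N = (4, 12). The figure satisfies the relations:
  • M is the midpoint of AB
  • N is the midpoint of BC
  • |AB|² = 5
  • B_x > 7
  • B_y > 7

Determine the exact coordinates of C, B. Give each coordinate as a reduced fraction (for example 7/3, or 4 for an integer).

C = (0, 15)
B = (8, 9)

1. B_x = 8  [B = 2·M−A = 2·(15/2, 8)−(7, 7)]
2. B_y = 9  [B = 2·M−A = 2·(15/2, 8)−(7, 7)]
   so B = (8, 9)
3. C_x = 0  [C = 2·N−B = 2·(4, 12)−(8, 9)]
4. C_y = 15  [C = 2·N−B = 2·(4, 12)−(8, 9)]
   so C = (0, 15)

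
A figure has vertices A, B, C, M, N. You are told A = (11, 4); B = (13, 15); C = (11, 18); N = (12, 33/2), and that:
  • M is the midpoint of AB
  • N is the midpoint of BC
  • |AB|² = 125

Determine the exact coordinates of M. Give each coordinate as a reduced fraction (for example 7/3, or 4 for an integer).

1. M_x = 12  [2·M = A+B = (11, 4)+(13, 15)]
2. M_y = 19/2  [2·M = A+B = (11, 4)+(13, 15)]
   so M = (12, 19/2)

M = (12, 19/2)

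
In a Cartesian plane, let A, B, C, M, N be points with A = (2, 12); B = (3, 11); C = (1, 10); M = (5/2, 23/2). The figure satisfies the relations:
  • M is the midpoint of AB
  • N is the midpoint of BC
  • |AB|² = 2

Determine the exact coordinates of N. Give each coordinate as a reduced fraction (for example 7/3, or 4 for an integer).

1. N_x = 2  [2·N = B+C = (3, 11)+(1, 10)]
2. N_y = 21/2  [2·N = B+C = (3, 11)+(1, 10)]
   so N = (2, 21/2)

N = (2, 21/2)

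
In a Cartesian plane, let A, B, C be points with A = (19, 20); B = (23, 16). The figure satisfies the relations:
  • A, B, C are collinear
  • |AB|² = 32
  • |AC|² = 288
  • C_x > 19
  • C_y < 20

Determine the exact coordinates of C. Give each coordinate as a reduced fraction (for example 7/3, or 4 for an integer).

C = (31, 8)

1. C_x = 31  [[A, B, C are collinear ⇒ 4x+4y-156=0] ∩ [|C−(19, 20)|²=288]]
2. C_y = 8  [[A, B, C are collinear ⇒ 4x+4y-156=0] ∩ [|C−(19, 20)|²=288]]
   so C = (31, 8)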